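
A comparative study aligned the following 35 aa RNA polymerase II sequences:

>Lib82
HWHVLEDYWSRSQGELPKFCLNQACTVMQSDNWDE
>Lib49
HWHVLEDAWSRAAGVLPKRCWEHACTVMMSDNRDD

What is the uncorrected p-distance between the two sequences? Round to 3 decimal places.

Differing sites — 8:Y/A; 12:S/A; 13:Q/A; 15:E/V; 19:F/R; 21:L/W; 22:N/E; 23:Q/H; 29:Q/M; 33:W/R; 35:E/D.
There are 11 differences over 35 sites, so p = 11/35 = 0.314.

0.314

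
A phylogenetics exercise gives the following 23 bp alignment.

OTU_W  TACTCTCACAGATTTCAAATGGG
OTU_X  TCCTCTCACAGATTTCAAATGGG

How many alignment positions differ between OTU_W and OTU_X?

A single mismatch occurs at site 2 (A→C).
That gives 1 mismatch out of 23 aligned sites, so the Hamming distance is 1.

1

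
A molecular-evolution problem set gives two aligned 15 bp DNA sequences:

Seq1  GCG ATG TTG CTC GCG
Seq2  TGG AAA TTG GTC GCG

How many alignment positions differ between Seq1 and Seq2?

Mismatches occur at site 1 (G→T), site 2 (C→G), site 5 (T→A), site 6 (G→A), site 10 (C→G).
That gives 5 mismatches out of 15 aligned sites, so the Hamming distance is 5.

5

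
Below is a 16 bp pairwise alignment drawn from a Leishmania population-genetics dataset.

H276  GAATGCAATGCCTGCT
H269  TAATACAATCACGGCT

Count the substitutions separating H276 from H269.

5

The sequences differ at positions 1 (G/T), 5 (G/A), 10 (G/C), 11 (C/A), 13 (T/G).
That gives 5 mismatches out of 16 aligned sites, so the Hamming distance is 5.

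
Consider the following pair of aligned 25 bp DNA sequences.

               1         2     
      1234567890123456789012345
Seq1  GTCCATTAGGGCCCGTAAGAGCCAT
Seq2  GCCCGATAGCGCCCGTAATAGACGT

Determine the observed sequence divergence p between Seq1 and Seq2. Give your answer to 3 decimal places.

The sequences differ at positions 2 (T/C), 5 (A/G), 6 (T/A), 10 (G/C), 19 (G/T), 22 (C/A), 24 (A/G).
There are 7 differences over 25 sites, so p = 7/25 = 0.280.

0.280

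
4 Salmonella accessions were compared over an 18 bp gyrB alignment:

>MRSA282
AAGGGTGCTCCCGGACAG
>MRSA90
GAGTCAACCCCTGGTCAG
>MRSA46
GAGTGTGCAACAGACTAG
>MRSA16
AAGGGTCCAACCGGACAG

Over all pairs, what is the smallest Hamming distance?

Pairwise Hamming distances:
  MRSA282 vs MRSA90: 8
  MRSA282 vs MRSA46: 8
  MRSA282 vs MRSA16: 3
  MRSA90 vs MRSA46: 9
  MRSA90 vs MRSA16: 9
  MRSA46 vs MRSA16: 7
The smallest is 3, between MRSA282 and MRSA16.

3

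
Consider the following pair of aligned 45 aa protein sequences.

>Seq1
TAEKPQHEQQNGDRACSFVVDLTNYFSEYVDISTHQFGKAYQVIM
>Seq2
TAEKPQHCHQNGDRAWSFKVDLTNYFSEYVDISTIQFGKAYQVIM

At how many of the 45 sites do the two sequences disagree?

5

The sequences differ at positions 8 (E/C), 9 (Q/H), 16 (C/W), 19 (V/K), 35 (H/I).
That gives 5 mismatches out of 45 aligned sites, so the Hamming distance is 5.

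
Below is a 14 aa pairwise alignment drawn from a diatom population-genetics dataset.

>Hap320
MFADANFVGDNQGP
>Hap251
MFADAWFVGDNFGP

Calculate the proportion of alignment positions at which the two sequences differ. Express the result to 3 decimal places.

0.143

Mismatches occur at site 6 (N↔W), site 12 (Q↔F).
There are 2 differences over 14 sites, so p = 2/14 = 0.143.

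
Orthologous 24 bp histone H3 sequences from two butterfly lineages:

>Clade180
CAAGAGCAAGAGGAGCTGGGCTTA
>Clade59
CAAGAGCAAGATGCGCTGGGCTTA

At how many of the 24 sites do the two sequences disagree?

The sequences differ at positions 12 (G/T), 14 (A/C).
That gives 2 mismatches out of 24 aligned sites, so the Hamming distance is 2.

2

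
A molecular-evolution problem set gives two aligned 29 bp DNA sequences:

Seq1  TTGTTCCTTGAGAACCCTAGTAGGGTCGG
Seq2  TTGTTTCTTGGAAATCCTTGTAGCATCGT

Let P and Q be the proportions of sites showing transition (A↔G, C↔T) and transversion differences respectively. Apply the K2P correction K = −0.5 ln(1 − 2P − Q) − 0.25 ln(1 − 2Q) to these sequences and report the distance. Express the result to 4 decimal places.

0.3553

Mismatches occur at site 6 (C→T, transition), site 11 (A→G, transition), site 12 (G→A, transition), site 15 (C→T, transition), site 19 (A→T, transversion), site 24 (G→C, transversion), site 25 (G→A, transition), site 29 (G→T, transversion).
Of the 8 differences, 5 transitions and 3 transversions over 29 sites: P = 5/29 = 0.172414, Q = 3/29 = 0.103448.
d = −0.5·ln(0.551724) − 0.25·ln(0.793104) = −0.5·(-0.594707) − 0.25·(-0.231801) = 0.3553.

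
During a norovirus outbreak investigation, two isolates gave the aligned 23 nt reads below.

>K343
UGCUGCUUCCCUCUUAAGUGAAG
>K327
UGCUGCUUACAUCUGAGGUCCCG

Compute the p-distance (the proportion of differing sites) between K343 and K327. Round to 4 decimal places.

The sequences differ at positions 9 (C/A), 11 (C/A), 15 (U/G), 17 (A/G), 20 (G/C), 21 (A/C), 22 (A/C).
There are 7 differences over 23 sites, so p = 7/23 = 0.3043.

0.3043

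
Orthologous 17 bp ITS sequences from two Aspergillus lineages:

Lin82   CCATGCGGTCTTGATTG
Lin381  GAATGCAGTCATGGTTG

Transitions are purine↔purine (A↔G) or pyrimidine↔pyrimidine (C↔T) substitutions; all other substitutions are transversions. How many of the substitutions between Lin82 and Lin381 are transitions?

2

Differing sites — 1:C/G (Tv); 2:C/A (Tv); 7:G/A (Ti); 11:T/A (Tv); 14:A/G (Ti).
Of the 5 differences, 2 transitions and 3 transversions, so the answer is 2.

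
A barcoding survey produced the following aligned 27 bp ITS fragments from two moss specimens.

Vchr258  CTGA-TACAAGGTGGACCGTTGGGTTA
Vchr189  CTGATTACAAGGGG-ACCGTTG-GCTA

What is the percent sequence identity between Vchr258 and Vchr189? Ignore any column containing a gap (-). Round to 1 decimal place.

Excluding the 3 gap columns leaves 24 comparable sites.
Mismatches occur at site 13 (T→G), site 25 (T→C).
22 of the 24 comparable sites match, so the percent identity is 22/24 × 100 = 91.7%.

91.7%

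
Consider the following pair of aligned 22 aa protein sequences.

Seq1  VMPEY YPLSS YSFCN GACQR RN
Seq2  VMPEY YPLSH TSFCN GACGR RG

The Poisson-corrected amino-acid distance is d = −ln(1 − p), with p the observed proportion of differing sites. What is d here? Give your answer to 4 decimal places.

0.2007

The sequences differ at positions 10 (S/H), 11 (Y/T), 19 (Q/G), 22 (N/G).
p = 4/22 = 0.181818.
d = −ln(1 − 0.181818) = −ln(0.818182) = 0.2007.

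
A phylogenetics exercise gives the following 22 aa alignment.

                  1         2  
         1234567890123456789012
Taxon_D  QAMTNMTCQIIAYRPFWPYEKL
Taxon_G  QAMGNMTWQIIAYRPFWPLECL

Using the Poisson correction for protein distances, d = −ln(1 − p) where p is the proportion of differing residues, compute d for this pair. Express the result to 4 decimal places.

0.2007

Mismatches occur at site 4 (T/G), site 8 (C/W), site 19 (Y/L), site 21 (K/C).
p = 4/22 = 0.181818.
d = −ln(1 − 0.181818) = −ln(0.818182) = 0.2007.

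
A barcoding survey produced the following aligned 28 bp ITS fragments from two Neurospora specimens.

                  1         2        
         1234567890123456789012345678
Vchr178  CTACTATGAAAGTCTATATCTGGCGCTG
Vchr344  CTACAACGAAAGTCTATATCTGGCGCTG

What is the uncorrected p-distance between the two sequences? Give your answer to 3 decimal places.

0.071

Mismatches occur at site 5 (T/A), site 7 (T/C).
There are 2 differences over 28 sites, so p = 2/28 = 0.071.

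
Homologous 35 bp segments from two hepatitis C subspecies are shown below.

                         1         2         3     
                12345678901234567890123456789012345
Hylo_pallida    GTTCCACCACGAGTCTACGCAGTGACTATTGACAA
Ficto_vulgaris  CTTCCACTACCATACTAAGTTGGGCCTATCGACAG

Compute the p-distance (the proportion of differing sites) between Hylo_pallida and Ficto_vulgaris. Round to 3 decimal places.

Differing sites — 1:G/C; 8:C/T; 11:G/C; 13:G/T; 14:T/A; 18:C/A; 20:C/T; 21:A/T; 23:T/G; 25:A/C; 30:T/C; 35:A/G.
There are 12 differences over 35 sites, so p = 12/35 = 0.343.

0.343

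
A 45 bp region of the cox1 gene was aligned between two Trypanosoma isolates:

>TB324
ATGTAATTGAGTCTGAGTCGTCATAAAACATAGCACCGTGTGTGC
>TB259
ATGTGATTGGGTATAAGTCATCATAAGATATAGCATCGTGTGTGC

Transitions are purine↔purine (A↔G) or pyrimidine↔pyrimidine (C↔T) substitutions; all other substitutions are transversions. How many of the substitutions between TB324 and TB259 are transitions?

Mismatches occur at site 5 (A↔G, transition), site 10 (A↔G, transition), site 13 (C↔A, transversion), site 15 (G↔A, transition), site 20 (G↔A, transition), site 27 (A↔G, transition), site 29 (C↔T, transition), site 36 (C↔T, transition).
Of the 8 differences, 7 transitions and 1 transversion, so the answer is 7.

7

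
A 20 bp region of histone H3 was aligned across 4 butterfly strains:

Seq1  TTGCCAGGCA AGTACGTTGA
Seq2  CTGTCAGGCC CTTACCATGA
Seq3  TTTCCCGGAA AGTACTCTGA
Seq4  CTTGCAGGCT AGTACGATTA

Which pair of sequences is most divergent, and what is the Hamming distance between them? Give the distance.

Pairwise Hamming distances:
  Seq1 vs Seq2: 7
  Seq1 vs Seq3: 5
  Seq1 vs Seq4: 6
  Seq2 vs Seq3: 10
  Seq2 vs Seq4: 7
  Seq3 vs Seq4: 8
The largest is 10, between Seq2 and Seq3.

10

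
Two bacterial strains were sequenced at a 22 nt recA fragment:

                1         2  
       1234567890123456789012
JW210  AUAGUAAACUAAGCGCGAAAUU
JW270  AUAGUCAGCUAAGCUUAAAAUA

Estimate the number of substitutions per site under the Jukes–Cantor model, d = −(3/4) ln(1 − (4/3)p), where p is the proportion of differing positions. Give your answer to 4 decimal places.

0.3390

The sequences differ at positions 6 (A/C), 8 (A/G), 15 (G/U), 16 (C/U), 17 (G/A), 22 (U/A).
p = 6/22 = 0.272727.
d = −0.75 · ln(1 − (4/3)·0.272727) = −0.75 · ln(0.636364) = −0.75 · (-0.451985) = 0.3390.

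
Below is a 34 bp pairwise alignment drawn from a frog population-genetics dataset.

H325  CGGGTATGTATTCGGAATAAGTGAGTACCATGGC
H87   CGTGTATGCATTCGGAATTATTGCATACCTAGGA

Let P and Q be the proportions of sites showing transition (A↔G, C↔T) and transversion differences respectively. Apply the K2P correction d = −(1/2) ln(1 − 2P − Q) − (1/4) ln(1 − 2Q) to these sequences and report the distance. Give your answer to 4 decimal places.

The sequences differ at positions 3 (G/T, transversion), 9 (T/C, transition), 19 (A/T, transversion), 21 (G/T, transversion), 24 (A/C, transversion), 25 (G/A, transition), 30 (A/T, transversion), 31 (T/A, transversion), 34 (C/A, transversion).
Of the 9 differences, 2 transitions and 7 transversions over 34 sites: P = 2/34 = 0.058824, Q = 7/34 = 0.205882.
d = −0.5·ln(0.676470) − 0.25·ln(0.588236) = −0.5·(-0.390867) − 0.25·(-0.530627) = 0.3281.

0.3281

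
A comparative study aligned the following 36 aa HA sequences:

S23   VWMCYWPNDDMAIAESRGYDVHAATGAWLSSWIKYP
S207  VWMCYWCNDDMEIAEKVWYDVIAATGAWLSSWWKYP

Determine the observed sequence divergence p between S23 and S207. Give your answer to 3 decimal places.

0.194

The sequences differ at positions 7 (P/C), 12 (A/E), 16 (S/K), 17 (R/V), 18 (G/W), 22 (H/I), 33 (I/W).
There are 7 differences over 36 sites, so p = 7/36 = 0.194.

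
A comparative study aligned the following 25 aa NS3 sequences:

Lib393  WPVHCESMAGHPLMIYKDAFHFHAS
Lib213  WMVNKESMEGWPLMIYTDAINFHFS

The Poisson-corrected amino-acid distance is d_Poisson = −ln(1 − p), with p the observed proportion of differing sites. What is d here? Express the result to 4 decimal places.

The sequences differ at positions 2 (P/M), 4 (H/N), 5 (C/K), 9 (A/E), 11 (H/W), 17 (K/T), 20 (F/I), 21 (H/N), 24 (A/F).
p = 9/25 = 0.360000.
d = −ln(1 − 0.360000) = −ln(0.640000) = 0.4463.

0.4463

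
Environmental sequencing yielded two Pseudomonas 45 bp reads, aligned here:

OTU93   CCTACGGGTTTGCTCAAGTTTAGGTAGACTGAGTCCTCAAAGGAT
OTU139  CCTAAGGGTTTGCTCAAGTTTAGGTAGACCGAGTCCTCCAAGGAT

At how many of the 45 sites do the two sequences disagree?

3

The sequences differ at positions 5 (C/A), 30 (T/C), 39 (A/C).
That gives 3 mismatches out of 45 aligned sites, so the Hamming distance is 3.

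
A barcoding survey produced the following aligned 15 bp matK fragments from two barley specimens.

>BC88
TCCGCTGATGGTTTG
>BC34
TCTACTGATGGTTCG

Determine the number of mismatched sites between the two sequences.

3

Mismatches occur at site 3 (C→T), site 4 (G→A), site 14 (T→C).
That gives 3 mismatches out of 15 aligned sites, so the Hamming distance is 3.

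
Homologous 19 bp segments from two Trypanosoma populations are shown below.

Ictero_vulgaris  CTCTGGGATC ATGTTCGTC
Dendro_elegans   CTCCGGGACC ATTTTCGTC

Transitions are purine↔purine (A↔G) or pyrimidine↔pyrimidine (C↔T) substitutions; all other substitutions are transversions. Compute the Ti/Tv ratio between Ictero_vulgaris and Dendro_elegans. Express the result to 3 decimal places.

2.000

Differing sites — 4:T/C (Ti); 9:T/C (Ti); 13:G/T (Tv).
Of the 3 differences, 2 transitions and 1 transversion, so Ti/Tv = 2/1 = 2.000.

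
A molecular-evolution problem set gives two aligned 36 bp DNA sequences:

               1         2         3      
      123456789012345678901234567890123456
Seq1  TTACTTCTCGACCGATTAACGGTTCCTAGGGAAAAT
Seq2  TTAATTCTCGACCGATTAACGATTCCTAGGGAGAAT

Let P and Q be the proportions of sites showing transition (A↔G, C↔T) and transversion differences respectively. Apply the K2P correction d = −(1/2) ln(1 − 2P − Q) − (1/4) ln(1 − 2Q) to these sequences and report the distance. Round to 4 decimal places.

0.0891

Differing sites — 4:C/A (Tv); 22:G/A (Ti); 33:A/G (Ti).
Of the 3 differences, 2 transitions and 1 transversion over 36 sites: P = 2/36 = 0.055556, Q = 1/36 = 0.027778.
d = −0.5·ln(0.861110) − 0.25·ln(0.944444) = −0.5·(-0.149533) − 0.25·(-0.057159) = 0.0891.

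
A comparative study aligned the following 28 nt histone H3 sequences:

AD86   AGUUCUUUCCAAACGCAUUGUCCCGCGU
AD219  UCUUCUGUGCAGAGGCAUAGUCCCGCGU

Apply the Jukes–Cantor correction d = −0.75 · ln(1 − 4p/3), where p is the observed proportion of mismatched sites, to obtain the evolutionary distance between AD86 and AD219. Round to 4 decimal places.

The sequences differ at positions 1 (A/U), 2 (G/C), 7 (U/G), 9 (C/G), 12 (A/G), 14 (C/G), 19 (U/A).
p = 7/28 = 0.250000.
d = −0.75 · ln(1 − (4/3)·0.250000) = −0.75 · ln(0.666667) = −0.75 · (-0.405465) = 0.3041.

0.3041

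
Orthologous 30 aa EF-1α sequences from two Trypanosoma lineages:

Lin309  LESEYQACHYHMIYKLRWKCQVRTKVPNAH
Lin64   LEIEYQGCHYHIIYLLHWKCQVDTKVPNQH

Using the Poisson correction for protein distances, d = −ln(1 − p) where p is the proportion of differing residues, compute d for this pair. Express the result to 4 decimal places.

0.2657

The sequences differ at positions 3 (S/I), 7 (A/G), 12 (M/I), 15 (K/L), 17 (R/H), 23 (R/D), 29 (A/Q).
p = 7/30 = 0.233333.
d = −ln(1 − 0.233333) = −ln(0.766667) = 0.2657.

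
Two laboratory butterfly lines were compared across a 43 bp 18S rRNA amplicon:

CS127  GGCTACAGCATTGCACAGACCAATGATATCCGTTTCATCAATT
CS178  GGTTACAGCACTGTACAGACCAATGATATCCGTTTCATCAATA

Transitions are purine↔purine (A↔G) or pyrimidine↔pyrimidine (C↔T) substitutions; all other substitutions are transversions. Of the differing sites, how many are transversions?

The sequences differ at positions 3 (C/T, transition), 11 (T/C, transition), 14 (C/T, transition), 43 (T/A, transversion).
Of the 4 differences, 3 transitions and 1 transversion, so the answer is 1.

1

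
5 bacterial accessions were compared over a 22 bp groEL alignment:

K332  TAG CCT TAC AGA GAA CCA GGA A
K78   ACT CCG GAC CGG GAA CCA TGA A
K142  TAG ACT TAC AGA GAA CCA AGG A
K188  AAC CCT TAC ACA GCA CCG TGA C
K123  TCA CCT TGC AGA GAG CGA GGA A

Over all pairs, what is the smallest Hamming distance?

3

Pairwise Hamming distances:
  K332 vs K78: 8
  K332 vs K142: 3
  K332 vs K188: 7
  K332 vs K123: 5
  K78 vs K142: 10
  K78 vs K188: 10
  K78 vs K123: 10
  K142 vs K188: 9
  K142 vs K123: 8
  K188 vs K123: 11
The smallest is 3, between K332 and K142.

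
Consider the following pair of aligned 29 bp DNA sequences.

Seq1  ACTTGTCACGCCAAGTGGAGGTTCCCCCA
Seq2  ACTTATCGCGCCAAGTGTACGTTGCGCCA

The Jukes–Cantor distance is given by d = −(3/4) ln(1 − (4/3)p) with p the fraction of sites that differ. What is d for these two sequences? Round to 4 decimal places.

The sequences differ at positions 5 (G/A), 8 (A/G), 18 (G/T), 20 (G/C), 24 (C/G), 26 (C/G).
p = 6/29 = 0.206897.
d = −0.75 · ln(1 − (4/3)·0.206897) = −0.75 · ln(0.724137) = −0.75 · (-0.322775) = 0.2421.

0.2421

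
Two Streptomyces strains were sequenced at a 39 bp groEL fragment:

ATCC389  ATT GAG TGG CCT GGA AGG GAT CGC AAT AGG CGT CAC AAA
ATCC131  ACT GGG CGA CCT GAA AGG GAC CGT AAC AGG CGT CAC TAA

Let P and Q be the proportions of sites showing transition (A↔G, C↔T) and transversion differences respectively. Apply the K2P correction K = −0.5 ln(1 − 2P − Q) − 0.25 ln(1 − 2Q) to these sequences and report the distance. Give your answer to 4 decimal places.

The sequences differ at positions 2 (T/C, transition), 5 (A/G, transition), 7 (T/C, transition), 9 (G/A, transition), 14 (G/A, transition), 21 (T/C, transition), 24 (C/T, transition), 27 (T/C, transition), 37 (A/T, transversion).
Of the 9 differences, 8 transitions and 1 transversion over 39 sites: P = 8/39 = 0.205128, Q = 1/39 = 0.025641.
d = −0.5·ln(0.564103) − 0.25·ln(0.948718) = −0.5·(-0.572518) − 0.25·(-0.052644) = 0.2994.

0.2994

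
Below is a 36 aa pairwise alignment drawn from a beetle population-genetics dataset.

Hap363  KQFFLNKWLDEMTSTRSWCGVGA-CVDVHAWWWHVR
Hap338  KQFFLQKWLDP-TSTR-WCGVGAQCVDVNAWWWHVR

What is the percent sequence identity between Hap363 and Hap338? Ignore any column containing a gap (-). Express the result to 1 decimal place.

Excluding the 3 gap columns leaves 33 comparable sites.
The sequences differ at positions 6 (N/Q), 11 (E/P), 29 (H/N).
30 of the 33 comparable sites match, so the percent identity is 30/33 × 100 = 90.9%.

90.9%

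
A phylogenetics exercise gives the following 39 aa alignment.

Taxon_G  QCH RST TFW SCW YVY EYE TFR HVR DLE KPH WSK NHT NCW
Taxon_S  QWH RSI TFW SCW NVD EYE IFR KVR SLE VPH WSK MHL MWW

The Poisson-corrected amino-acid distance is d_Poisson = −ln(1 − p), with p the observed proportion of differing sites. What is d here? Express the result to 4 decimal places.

0.3677

The sequences differ at positions 2 (C/W), 6 (T/I), 13 (Y/N), 15 (Y/D), 19 (T/I), 22 (H/K), 25 (D/S), 28 (K/V), 34 (N/M), 36 (T/L), 37 (N/M), 38 (C/W).
p = 12/39 = 0.307692.
d = −ln(1 − 0.307692) = −ln(0.692308) = 0.3677.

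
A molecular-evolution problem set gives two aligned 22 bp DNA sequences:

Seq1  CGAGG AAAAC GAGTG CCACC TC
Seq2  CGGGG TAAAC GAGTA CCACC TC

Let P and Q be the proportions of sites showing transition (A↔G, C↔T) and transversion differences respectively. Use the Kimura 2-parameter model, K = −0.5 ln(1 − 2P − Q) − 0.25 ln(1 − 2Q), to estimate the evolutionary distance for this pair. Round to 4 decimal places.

Differing sites — 3:A/G (Ti); 6:A/T (Tv); 15:G/A (Ti).
Of the 3 differences, 2 transitions and 1 transversion over 22 sites: P = 2/22 = 0.090909, Q = 1/22 = 0.045455.
d = −0.5·ln(0.772727) − 0.25·ln(0.909090) = −0.5·(-0.257829) − 0.25·(-0.095311) = 0.1527.

0.1527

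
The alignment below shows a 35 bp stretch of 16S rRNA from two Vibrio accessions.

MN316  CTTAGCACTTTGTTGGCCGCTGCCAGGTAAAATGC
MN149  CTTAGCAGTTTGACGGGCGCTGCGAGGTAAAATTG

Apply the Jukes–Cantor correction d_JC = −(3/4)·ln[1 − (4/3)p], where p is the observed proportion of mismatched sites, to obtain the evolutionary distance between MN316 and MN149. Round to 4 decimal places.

0.2326

The sequences differ at positions 8 (C/G), 13 (T/A), 14 (T/C), 17 (C/G), 24 (C/G), 34 (G/T), 35 (C/G).
p = 7/35 = 0.200000.
d = −0.75 · ln(1 − (4/3)·0.200000) = −0.75 · ln(0.733333) = −0.75 · (-0.310155) = 0.2326.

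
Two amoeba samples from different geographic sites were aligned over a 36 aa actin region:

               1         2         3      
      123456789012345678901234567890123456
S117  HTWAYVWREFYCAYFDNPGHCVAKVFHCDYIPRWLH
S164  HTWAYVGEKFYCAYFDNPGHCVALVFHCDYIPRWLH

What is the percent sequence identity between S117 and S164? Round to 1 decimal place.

88.9%

Differing sites — 7:W/G; 8:R/E; 9:E/K; 24:K/L.
32 of the 36 sites match, so the percent identity is 32/36 × 100 = 88.9%.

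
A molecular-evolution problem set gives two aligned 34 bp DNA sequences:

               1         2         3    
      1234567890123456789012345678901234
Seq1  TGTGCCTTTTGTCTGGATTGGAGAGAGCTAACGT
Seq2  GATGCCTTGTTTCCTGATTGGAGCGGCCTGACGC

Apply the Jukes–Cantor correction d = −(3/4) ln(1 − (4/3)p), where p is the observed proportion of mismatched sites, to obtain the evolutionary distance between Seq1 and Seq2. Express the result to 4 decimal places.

Mismatches occur at site 1 (T↔G), site 2 (G↔A), site 9 (T↔G), site 11 (G↔T), site 14 (T↔C), site 15 (G↔T), site 24 (A↔C), site 26 (A↔G), site 27 (G↔C), site 30 (A↔G), site 34 (T↔C).
p = 11/34 = 0.323529.
d = −0.75 · ln(1 − (4/3)·0.323529) = −0.75 · ln(0.568628) = −0.75 · (-0.564529) = 0.4234.

0.4234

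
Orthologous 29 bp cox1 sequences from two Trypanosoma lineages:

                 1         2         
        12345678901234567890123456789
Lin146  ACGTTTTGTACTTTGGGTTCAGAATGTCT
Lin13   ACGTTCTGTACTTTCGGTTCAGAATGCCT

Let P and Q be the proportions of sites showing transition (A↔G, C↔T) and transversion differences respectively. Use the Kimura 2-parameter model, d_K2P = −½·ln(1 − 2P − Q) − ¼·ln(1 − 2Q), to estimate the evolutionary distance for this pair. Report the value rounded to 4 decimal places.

The sequences differ at positions 6 (T/C, transition), 15 (G/C, transversion), 27 (T/C, transition).
Of the 3 differences, 2 transitions and 1 transversion over 29 sites: P = 2/29 = 0.068966, Q = 1/29 = 0.034483.
d = −0.5·ln(0.827585) − 0.25·ln(0.931034) = −0.5·(-0.189243) − 0.25·(-0.071459) = 0.1125.

0.1125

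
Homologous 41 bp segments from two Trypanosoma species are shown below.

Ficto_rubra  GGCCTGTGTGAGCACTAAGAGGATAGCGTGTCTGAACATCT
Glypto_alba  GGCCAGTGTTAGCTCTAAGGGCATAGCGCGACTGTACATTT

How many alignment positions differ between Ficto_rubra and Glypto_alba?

Differing sites — 5:T/A; 10:G/T; 14:A/T; 20:A/G; 22:G/C; 29:T/C; 31:T/A; 35:A/T; 40:C/T.
That gives 9 mismatches out of 41 aligned sites, so the Hamming distance is 9.

9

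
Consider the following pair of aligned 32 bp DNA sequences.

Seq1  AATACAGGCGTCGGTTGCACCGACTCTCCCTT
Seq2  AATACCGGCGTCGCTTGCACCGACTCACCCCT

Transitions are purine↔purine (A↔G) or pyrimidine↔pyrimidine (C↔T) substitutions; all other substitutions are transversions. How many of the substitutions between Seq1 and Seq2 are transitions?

1

Mismatches occur at site 6 (A/C, transversion), site 14 (G/C, transversion), site 27 (T/A, transversion), site 31 (T/C, transition).
Of the 4 differences, 1 transition and 3 transversions, so the answer is 1.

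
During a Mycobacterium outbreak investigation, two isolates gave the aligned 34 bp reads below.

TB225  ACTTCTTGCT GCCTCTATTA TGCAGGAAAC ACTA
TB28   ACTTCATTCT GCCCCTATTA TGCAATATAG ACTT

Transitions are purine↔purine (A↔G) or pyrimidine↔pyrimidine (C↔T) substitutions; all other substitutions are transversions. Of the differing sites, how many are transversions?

6

The sequences differ at positions 6 (T/A, transversion), 8 (G/T, transversion), 14 (T/C, transition), 25 (G/A, transition), 26 (G/T, transversion), 28 (A/T, transversion), 30 (C/G, transversion), 34 (A/T, transversion).
Of the 8 differences, 2 transitions and 6 transversions, so the answer is 6.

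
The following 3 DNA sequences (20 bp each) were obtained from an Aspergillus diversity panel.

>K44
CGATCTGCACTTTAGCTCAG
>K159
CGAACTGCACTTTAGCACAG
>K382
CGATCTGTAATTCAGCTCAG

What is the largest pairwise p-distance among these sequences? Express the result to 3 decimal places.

Pairwise Hamming distances:
  K44 vs K159: 2
  K44 vs K382: 3
  K159 vs K382: 5
The largest is 5 mismatches, between K159 and K382; p = 5/20 = 0.250.

0.250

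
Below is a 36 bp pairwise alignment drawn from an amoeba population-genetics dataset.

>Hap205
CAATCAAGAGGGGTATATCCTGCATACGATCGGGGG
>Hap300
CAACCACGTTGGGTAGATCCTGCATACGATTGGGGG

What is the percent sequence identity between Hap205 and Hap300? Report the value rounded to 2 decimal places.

The sequences differ at positions 4 (T/C), 7 (A/C), 9 (A/T), 10 (G/T), 16 (T/G), 31 (C/T).
30 of the 36 sites match, so the percent identity is 30/36 × 100 = 83.33%.

83.33%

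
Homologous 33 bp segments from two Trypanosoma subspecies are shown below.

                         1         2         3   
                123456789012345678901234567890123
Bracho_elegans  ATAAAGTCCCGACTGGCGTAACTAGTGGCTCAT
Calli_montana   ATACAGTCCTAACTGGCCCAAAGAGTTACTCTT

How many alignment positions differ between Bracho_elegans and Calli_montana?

Mismatches occur at site 4 (A/C), site 10 (C/T), site 11 (G/A), site 18 (G/C), site 19 (T/C), site 22 (C/A), site 23 (T/G), site 27 (G/T), site 28 (G/A), site 32 (A/T).
That gives 10 mismatches out of 33 aligned sites, so the Hamming distance is 10.

10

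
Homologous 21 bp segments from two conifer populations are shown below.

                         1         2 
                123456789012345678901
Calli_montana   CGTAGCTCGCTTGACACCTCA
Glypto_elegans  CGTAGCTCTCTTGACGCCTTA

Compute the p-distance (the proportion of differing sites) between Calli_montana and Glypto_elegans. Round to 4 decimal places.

Differing sites — 9:G/T; 16:A/G; 20:C/T.
There are 3 differences over 21 sites, so p = 3/21 = 0.1429.

0.1429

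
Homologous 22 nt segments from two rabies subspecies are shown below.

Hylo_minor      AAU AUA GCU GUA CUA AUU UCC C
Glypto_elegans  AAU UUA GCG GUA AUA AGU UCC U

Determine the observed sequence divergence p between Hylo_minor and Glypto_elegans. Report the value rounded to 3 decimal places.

0.227

Differing sites — 4:A/U; 9:U/G; 13:C/A; 17:U/G; 22:C/U.
There are 5 differences over 22 sites, so p = 5/22 = 0.227.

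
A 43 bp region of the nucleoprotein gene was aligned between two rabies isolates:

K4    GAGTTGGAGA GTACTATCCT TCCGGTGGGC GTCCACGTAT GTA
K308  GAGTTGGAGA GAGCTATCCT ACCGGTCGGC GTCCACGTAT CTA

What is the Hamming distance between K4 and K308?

The sequences differ at positions 12 (T/A), 13 (A/G), 21 (T/A), 27 (G/C), 41 (G/C).
That gives 5 mismatches out of 43 aligned sites, so the Hamming distance is 5.

5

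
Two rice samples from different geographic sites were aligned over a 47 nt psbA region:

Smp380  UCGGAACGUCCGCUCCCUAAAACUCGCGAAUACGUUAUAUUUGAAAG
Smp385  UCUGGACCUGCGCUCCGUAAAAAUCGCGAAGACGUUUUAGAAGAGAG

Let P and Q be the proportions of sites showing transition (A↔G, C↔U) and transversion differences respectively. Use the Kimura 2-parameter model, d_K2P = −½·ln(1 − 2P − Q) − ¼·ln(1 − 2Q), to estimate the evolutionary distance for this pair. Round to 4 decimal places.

The sequences differ at positions 3 (G/U, transversion), 5 (A/G, transition), 8 (G/C, transversion), 10 (C/G, transversion), 17 (C/G, transversion), 23 (C/A, transversion), 31 (U/G, transversion), 37 (A/U, transversion), 40 (U/G, transversion), 41 (U/A, transversion), 42 (U/A, transversion), 45 (A/G, transition).
Of the 12 differences, 2 transitions and 10 transversions over 47 sites: P = 2/47 = 0.042553, Q = 10/47 = 0.212766.
d = −0.5·ln(0.702128) − 0.25·ln(0.574468) = −0.5·(-0.353640) − 0.25·(-0.554311) = 0.3154.

0.3154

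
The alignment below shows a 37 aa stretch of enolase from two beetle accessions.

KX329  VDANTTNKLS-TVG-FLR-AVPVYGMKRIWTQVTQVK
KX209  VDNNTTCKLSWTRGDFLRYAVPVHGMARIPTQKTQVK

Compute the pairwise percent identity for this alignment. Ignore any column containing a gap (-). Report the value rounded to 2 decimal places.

Excluding the 3 gap columns leaves 34 comparable sites.
The sequences differ at positions 3 (A/N), 7 (N/C), 13 (V/R), 24 (Y/H), 27 (K/A), 30 (W/P), 33 (V/K).
27 of the 34 comparable sites match, so the percent identity is 27/34 × 100 = 79.41%.

79.41%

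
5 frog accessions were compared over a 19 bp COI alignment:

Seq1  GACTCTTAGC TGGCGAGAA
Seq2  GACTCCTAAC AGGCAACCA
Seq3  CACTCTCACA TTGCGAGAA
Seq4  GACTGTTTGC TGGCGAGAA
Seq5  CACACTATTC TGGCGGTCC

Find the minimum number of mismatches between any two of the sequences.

Pairwise Hamming distances:
  Seq1 vs Seq2: 6
  Seq1 vs Seq3: 5
  Seq1 vs Seq4: 2
  Seq1 vs Seq5: 9
  Seq2 vs Seq3: 10
  Seq2 vs Seq4: 8
  Seq2 vs Seq5: 11
  Seq3 vs Seq4: 7
  Seq3 vs Seq5: 10
  Seq4 vs Seq5: 9
The smallest is 2, between Seq1 and Seq4.

2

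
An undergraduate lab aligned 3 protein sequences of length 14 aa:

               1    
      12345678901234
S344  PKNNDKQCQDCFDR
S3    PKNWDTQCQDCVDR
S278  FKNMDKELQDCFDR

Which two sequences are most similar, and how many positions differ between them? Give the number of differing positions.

3

Pairwise Hamming distances:
  S344 vs S3: 3
  S344 vs S278: 4
  S3 vs S278: 6
The smallest is 3, between S344 and S3.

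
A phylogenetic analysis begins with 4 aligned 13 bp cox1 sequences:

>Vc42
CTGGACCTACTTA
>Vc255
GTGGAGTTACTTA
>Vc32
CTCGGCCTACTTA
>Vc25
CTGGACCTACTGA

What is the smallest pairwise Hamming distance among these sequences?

Pairwise Hamming distances:
  Vc42 vs Vc255: 3
  Vc42 vs Vc32: 2
  Vc42 vs Vc25: 1
  Vc255 vs Vc32: 5
  Vc255 vs Vc25: 4
  Vc32 vs Vc25: 3
The smallest is 1, between Vc42 and Vc25.

1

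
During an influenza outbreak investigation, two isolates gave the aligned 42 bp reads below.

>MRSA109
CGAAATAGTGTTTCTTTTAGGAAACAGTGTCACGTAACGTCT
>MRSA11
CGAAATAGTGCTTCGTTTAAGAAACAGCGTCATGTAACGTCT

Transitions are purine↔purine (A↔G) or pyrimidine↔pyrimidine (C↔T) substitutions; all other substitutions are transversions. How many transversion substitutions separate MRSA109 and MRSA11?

1

Differing sites — 11:T/C (Ti); 15:T/G (Tv); 20:G/A (Ti); 28:T/C (Ti); 33:C/T (Ti).
Of the 5 differences, 4 transitions and 1 transversion, so the answer is 1.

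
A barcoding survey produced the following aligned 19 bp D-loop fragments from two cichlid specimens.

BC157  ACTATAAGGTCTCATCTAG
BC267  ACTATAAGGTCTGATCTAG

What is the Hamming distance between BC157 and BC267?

Differing sites — 13:C/G.
That gives 1 mismatch out of 19 aligned sites, so the Hamming distance is 1.

1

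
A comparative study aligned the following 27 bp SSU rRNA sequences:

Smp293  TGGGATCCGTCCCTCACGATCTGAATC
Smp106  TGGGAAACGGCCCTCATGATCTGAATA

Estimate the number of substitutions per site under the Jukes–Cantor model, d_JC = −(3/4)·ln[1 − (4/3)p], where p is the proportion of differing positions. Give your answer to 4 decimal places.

0.2127

Mismatches occur at site 6 (T/A), site 7 (C/A), site 10 (T/G), site 17 (C/T), site 27 (C/A).
p = 5/27 = 0.185185.
d = −0.75 · ln(1 − (4/3)·0.185185) = −0.75 · ln(0.753087) = −0.75 · (-0.283575) = 0.2127.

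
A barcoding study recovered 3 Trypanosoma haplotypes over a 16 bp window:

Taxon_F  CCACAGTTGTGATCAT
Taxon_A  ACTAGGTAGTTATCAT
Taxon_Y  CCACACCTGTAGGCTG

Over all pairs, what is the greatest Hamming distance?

12

Pairwise Hamming distances:
  Taxon_F vs Taxon_A: 6
  Taxon_F vs Taxon_Y: 7
  Taxon_A vs Taxon_Y: 12
The largest is 12, between Taxon_A and Taxon_Y.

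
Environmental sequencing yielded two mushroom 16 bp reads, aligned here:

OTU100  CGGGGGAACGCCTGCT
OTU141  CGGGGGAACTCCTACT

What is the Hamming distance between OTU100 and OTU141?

2

The sequences differ at positions 10 (G/T), 14 (G/A).
That gives 2 mismatches out of 16 aligned sites, so the Hamming distance is 2.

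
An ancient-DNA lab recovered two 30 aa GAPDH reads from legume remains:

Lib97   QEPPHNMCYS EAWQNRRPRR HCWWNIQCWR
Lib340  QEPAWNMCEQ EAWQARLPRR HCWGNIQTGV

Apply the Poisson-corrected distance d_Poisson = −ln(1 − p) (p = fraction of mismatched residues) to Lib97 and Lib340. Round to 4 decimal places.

0.4055

Mismatches occur at site 4 (P→A), site 5 (H→W), site 9 (Y→E), site 10 (S→Q), site 15 (N→A), site 17 (R→L), site 24 (W→G), site 28 (C→T), site 29 (W→G), site 30 (R→V).
p = 10/30 = 0.333333.
d = −ln(1 − 0.333333) = −ln(0.666667) = 0.4055.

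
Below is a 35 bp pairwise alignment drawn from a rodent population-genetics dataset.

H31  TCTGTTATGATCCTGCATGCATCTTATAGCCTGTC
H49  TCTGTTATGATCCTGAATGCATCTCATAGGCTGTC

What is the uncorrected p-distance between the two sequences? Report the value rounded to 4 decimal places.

0.0857

Mismatches occur at site 16 (C→A), site 25 (T→C), site 30 (C→G).
There are 3 differences over 35 sites, so p = 3/35 = 0.0857.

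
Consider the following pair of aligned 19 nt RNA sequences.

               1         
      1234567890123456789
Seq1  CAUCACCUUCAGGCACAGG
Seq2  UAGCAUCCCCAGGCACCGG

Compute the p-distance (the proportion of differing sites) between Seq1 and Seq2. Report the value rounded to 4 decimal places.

Mismatches occur at site 1 (C→U), site 3 (U→G), site 6 (C→U), site 8 (U→C), site 9 (U→C), site 17 (A→C).
There are 6 differences over 19 sites, so p = 6/19 = 0.3158.

0.3158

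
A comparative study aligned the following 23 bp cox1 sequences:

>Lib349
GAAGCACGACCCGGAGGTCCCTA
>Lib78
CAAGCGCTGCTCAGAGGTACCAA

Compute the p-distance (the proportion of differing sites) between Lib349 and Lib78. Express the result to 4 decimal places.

Mismatches occur at site 1 (G→C), site 6 (A→G), site 8 (G→T), site 9 (A→G), site 11 (C→T), site 13 (G→A), site 19 (C→A), site 22 (T→A).
There are 8 differences over 23 sites, so p = 8/23 = 0.3478.

0.3478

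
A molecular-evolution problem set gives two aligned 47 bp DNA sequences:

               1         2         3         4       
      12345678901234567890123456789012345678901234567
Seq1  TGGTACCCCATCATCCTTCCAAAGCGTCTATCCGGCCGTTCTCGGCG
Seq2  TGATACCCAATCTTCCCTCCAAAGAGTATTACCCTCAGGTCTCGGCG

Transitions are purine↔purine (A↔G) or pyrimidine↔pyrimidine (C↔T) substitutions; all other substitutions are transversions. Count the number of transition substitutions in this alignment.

The sequences differ at positions 3 (G/A, transition), 9 (C/A, transversion), 13 (A/T, transversion), 17 (T/C, transition), 25 (C/A, transversion), 28 (C/A, transversion), 30 (A/T, transversion), 31 (T/A, transversion), 34 (G/C, transversion), 35 (G/T, transversion), 37 (C/A, transversion), 39 (T/G, transversion).
Of the 12 differences, 2 transitions and 10 transversions, so the answer is 2.

2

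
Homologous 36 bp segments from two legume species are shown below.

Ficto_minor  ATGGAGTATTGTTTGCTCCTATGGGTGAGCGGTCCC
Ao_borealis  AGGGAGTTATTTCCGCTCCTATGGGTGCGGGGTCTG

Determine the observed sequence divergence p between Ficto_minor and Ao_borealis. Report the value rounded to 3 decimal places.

The sequences differ at positions 2 (T/G), 8 (A/T), 9 (T/A), 11 (G/T), 13 (T/C), 14 (T/C), 28 (A/C), 30 (C/G), 35 (C/T), 36 (C/G).
There are 10 differences over 36 sites, so p = 10/36 = 0.278.

0.278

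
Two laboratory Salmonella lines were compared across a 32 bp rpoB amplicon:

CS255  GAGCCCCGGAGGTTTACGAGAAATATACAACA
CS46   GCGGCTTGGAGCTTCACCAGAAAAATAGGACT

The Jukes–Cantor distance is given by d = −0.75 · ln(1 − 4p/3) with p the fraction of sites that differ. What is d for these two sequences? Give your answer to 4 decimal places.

0.4598

Mismatches occur at site 2 (A↔C), site 4 (C↔G), site 6 (C↔T), site 7 (C↔T), site 12 (G↔C), site 15 (T↔C), site 18 (G↔C), site 24 (T↔A), site 28 (C↔G), site 29 (A↔G), site 32 (A↔T).
p = 11/32 = 0.343750.
d = −0.75 · ln(1 − (4/3)·0.343750) = −0.75 · ln(0.541667) = −0.75 · (-0.613104) = 0.4598.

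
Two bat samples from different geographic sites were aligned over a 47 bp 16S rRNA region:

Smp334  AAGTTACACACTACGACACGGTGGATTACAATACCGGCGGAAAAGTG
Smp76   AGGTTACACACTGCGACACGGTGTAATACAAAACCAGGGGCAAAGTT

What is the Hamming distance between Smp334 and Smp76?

Differing sites — 2:A/G; 13:A/G; 24:G/T; 26:T/A; 32:T/A; 36:G/A; 38:C/G; 41:A/C; 47:G/T.
That gives 9 mismatches out of 47 aligned sites, so the Hamming distance is 9.

9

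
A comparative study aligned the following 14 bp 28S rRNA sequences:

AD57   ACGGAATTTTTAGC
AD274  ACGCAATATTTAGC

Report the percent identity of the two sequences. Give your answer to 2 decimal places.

The sequences differ at positions 4 (G/C), 8 (T/A).
12 of the 14 sites match, so the percent identity is 12/14 × 100 = 85.71%.

85.71%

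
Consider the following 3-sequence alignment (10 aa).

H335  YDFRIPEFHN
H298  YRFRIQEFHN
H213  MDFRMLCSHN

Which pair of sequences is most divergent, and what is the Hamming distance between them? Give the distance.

Pairwise Hamming distances:
  H335 vs H298: 2
  H335 vs H213: 5
  H298 vs H213: 6
The largest is 6, between H298 and H213.

6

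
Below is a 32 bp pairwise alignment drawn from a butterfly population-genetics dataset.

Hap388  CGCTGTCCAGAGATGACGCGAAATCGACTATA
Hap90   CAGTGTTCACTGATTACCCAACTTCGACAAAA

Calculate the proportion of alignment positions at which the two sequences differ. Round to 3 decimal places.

0.375

The sequences differ at positions 2 (G/A), 3 (C/G), 7 (C/T), 10 (G/C), 11 (A/T), 15 (G/T), 18 (G/C), 20 (G/A), 22 (A/C), 23 (A/T), 29 (T/A), 31 (T/A).
There are 12 differences over 32 sites, so p = 12/32 = 0.375.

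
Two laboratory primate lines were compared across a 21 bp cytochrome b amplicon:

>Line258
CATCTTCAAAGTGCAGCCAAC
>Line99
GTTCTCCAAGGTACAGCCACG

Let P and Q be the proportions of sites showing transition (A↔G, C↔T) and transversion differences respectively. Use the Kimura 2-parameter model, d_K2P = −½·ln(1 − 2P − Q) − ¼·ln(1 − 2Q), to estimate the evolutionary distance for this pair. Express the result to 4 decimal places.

Mismatches occur at site 1 (C↔G, transversion), site 2 (A↔T, transversion), site 6 (T↔C, transition), site 10 (A↔G, transition), site 13 (G↔A, transition), site 20 (A↔C, transversion), site 21 (C↔G, transversion).
Of the 7 differences, 3 transitions and 4 transversions over 21 sites: P = 3/21 = 0.142857, Q = 4/21 = 0.190476.
d = −0.5·ln(0.523810) − 0.25·ln(0.619048) = −0.5·(-0.646626) − 0.25·(-0.479572) = 0.4432.

0.4432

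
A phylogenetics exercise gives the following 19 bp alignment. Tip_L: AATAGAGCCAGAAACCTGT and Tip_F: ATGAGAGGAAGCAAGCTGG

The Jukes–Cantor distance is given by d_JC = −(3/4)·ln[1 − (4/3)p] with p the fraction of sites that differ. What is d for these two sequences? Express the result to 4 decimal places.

0.5068

Mismatches occur at site 2 (A/T), site 3 (T/G), site 8 (C/G), site 9 (C/A), site 12 (A/C), site 15 (C/G), site 19 (T/G).
p = 7/19 = 0.368421.
d = −0.75 · ln(1 − (4/3)·0.368421) = −0.75 · ln(0.508772) = −0.75 · (-0.675755) = 0.5068.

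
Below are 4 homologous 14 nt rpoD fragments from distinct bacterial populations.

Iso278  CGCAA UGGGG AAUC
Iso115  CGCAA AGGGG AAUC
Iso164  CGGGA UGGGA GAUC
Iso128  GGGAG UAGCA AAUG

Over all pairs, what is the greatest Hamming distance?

8

Pairwise Hamming distances:
  Iso278 vs Iso115: 1
  Iso278 vs Iso164: 4
  Iso278 vs Iso128: 7
  Iso115 vs Iso164: 5
  Iso115 vs Iso128: 8
  Iso164 vs Iso128: 7
The largest is 8, between Iso115 and Iso128.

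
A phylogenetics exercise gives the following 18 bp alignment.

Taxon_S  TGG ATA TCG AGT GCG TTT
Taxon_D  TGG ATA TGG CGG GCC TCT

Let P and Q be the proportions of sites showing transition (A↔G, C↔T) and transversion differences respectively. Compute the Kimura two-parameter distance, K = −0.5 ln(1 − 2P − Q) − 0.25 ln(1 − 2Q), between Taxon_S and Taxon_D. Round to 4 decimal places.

0.3497

Differing sites — 8:C/G (Tv); 10:A/C (Tv); 12:T/G (Tv); 15:G/C (Tv); 17:T/C (Ti).
Of the 5 differences, 1 transition and 4 transversions over 18 sites: P = 1/18 = 0.055556, Q = 4/18 = 0.222222.
d = −0.5·ln(0.666666) − 0.25·ln(0.555556) = −0.5·(-0.405466) − 0.25·(-0.587786) = 0.3497.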